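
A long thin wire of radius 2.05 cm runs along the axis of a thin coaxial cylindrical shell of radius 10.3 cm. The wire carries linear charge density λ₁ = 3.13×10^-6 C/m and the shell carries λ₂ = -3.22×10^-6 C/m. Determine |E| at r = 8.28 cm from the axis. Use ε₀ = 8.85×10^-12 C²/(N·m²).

Coaxial Gaussian cylinder, radius r = 8.28 cm, length L (between the conductors, 2.05 cm < r < 10.3 cm).
The shell at 10.3 cm lies outside the Gaussian surface, so λ_enc = λ₁ = 3.13e-6 C/m.
Applying ∮E·dA = Q_enc/ε₀ with the end caps contributing no flux:
E = |λ_enc|/(2πε₀r) = (3.13×10^-6)/(2π·8.85×10^-12·0.0828) = 6.80×10^5 N/C.

|E| = 6.80×10^5 V/m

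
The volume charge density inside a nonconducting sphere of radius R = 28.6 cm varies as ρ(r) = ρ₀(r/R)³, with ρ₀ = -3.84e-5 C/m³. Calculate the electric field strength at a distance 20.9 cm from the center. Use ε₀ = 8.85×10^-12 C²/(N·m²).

E = 5.90×10^4 N/C

Take a concentric spherical Gaussian surface of radius r = 20.9 cm (r < R).
Integrate the density: Q_enc = 4π ∫₀^r ρ₀(r'/R)^3 r'² dr' = 4πρ₀ r^6/(6·R³) = -2.865×10^-7 C.
Applying ∮E·dA = Q_enc/ε₀ with Φ = E(4πr²):
E = |Q_enc|/(4πε₀r²) = (2.865e-7)/(4π·8.85×10^-12·(0.209)²) = 5.90×10^4 N/C.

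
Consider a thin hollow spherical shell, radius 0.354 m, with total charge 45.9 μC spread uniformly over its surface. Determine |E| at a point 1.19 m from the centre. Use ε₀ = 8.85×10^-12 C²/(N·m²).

Use a concentric Gaussian sphere at r = 1.19 m (r > 0.354 m).
The entire shell is enclosed: Q_enc = 4.59×10^-5 C.
Gauss's law: E·4πr² = Q_enc/ε₀.
E = |Q_enc|/(4πε₀r²) = (4.59×10^-5)/(4π·8.85×10^-12·(1.19)²) = 2.91e5 N/C.

|E| = 2.91×10^5 V/m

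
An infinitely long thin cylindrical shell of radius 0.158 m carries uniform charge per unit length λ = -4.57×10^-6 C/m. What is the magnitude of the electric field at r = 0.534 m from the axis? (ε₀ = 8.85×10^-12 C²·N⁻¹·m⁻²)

|E| = 1.54×10^5 N/C

By cylindrical symmetry E is radial; use a coaxial Gaussian cylinder of radius 0.534 m and length L (r > 0.158 m).
The full line charge is enclosed: λ_enc = -4.57e-6 C/m.
By Gauss's law (flux through the curved wall only), E·2πrL = λ_enc L/ε₀.
E = |λ_enc|/(2πε₀r) = (4.57×10^-6)/(2π·8.85×10^-12·0.534) = 1.54×10^5 N/C.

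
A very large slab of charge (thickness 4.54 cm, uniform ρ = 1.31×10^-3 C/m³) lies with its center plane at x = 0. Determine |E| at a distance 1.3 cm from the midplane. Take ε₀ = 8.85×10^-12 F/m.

By symmetry E is perpendicular to the slab. A Gaussian pillbox from −1.3 cm to +1.3 cm (face area A) lies entirely within the slab.
Q_enc = ρ·(2x)·A and flux = 2EA, so 2EA = 2ρxA/ε₀ ⇒ E = |ρ|x/ε₀.
E = (1.31e-3)(0.013)/(8.85×10^-12) = 1.92×10^6 N/C.

E ≈ 1.92×10^6 N/C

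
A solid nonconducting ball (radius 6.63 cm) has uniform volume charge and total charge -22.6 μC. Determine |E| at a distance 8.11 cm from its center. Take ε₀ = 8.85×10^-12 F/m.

E = 3.09e7 N/C

Symmetry ⇒ E = E(r) r̂. Gaussian sphere of radius r = 8.11 cm (r > R, so the entire charge is enclosed).
Q_enc = -22.6 μC = -2.26e-5 C.
Gauss's law: E·4πr² = Q_enc/ε₀.
E = |Q_enc|/(4πε₀r²) = (2.26×10^-5)/(4π·8.85×10^-12·(0.0811)²) = 3.09×10^7 N/C.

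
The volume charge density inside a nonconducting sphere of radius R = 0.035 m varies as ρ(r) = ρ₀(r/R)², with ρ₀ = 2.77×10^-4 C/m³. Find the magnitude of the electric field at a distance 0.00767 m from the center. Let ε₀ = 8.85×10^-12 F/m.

2.31×10^3 V/m

Use a concentric Gaussian sphere at r = 0.00767 m (r < R).
Integrate the density: Q_enc = 4π ∫₀^r ρ₀(r'/R)^2 r'² dr' = 4πρ₀ r^5/(5·R²) = 1.509e-11 C.
Applying ∮E·dA = Q_enc/ε₀ with Φ = E(4πr²):
E = |Q_enc|/(4πε₀r²) = (1.509×10^-11)/(4π·8.85×10^-12·(0.00767)²) = 2.31×10^3 N/C.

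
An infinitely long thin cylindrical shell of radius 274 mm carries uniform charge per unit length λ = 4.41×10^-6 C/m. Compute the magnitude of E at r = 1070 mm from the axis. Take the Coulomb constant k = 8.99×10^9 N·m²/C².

E = 7.41×10^4 N/C

Choose a coaxial cylinder of radius r = 1070 mm (arbitrary length L) as the Gaussian surface (r > 274 mm).
The full line charge is enclosed: λ_enc = 4.41×10^-6 C/m.
Since E is radial and uniform over the curved surface, Φ = E·2πrL = Q_enc/ε₀ = λ_enc L/ε₀.
E = 2k|λ_enc|/r = 2(8.99×10^9)(4.41×10^-6)/(1.07) = 7.41e4 N/C.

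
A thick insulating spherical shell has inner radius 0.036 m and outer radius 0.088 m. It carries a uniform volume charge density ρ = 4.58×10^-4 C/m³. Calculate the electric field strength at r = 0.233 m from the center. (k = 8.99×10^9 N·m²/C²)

Use a concentric Gaussian sphere at r = 0.233 m (r > 0.088 m, enclosing the whole shell).
Q_enc = ρ·(4π/3)(b³ − a³) = (4.58×10^-4)·(4π/3)·((0.088)³ − (0.036)³) = 1.218×10^-6 C.
Applying ∮E·dA = Q_enc/ε₀ with Φ = E(4πr²):
E = k|Q_enc|/r² = (8.99×10^9)(1.218×10^-6)/(0.233)² = 2.02×10^5 N/C.

E = 2.02e5 V/m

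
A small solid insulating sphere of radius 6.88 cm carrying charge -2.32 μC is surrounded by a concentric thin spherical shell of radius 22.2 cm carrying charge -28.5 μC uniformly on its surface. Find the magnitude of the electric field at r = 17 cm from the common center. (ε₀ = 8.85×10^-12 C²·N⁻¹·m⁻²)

7.22×10^5 V/m

Symmetry ⇒ E = E(r) r̂. Gaussian sphere of radius r = 17 cm (between the bodies, 6.88 cm < r < 22.2 cm).
The shell at 22.2 cm lies outside the Gaussian surface, so Q_enc = -2.32 μC = -2.32×10^-6 C.
Since E is radial and uniform over the Gaussian sphere, Φ = E·4πr² = Q_enc/ε₀.
E = |Q_enc|/(4πε₀r²) = (2.32×10^-6)/(4π·8.85×10^-12·(0.17)²) = 7.22e5 N/C.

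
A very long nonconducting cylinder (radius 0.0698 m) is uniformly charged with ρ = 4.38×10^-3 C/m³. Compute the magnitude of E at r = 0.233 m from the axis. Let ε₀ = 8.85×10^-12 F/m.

E ≈ 5.17e6 N/C

Take a coaxial cylindrical Gaussian surface of radius r = 0.233 m and length L (r > 0.0698 m, full cross-section enclosed).
λ_enc = ρ·πR² = (4.38×10^-3)π(0.0698)² = 6.704×10^-5 C/m.
Applying ∮E·dA = Q_enc/ε₀ with the end caps contributing no flux:
E = |λ_enc|/(2πε₀r) = (6.704×10^-5)/(2π·8.85×10^-12·0.233) = 5.17e6 N/C.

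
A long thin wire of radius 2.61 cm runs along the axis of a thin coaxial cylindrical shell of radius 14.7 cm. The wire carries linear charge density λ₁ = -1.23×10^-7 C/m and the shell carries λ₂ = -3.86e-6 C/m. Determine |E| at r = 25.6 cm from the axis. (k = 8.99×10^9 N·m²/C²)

Coaxial Gaussian cylinder, radius r = 25.6 cm, length L (r > 14.7 cm, enclosing both).
λ_enc = λ₁ + λ₂ = (-1.23×10^-7) + (-3.86×10^-6) = -3.983×10^-6 C/m.
Since E is radial and uniform over the curved surface, Φ = E·2πrL = Q_enc/ε₀ = λ_enc L/ε₀.
E = 2k|λ_enc|/r = 2(8.99×10^9)(3.983e-6)/(0.256) = 2.80×10^5 N/C.

E = 2.80×10^5 N/C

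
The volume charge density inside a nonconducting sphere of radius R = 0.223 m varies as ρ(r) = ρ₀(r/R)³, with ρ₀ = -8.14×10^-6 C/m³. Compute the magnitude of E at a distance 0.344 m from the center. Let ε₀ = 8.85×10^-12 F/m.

By spherical symmetry E is radial; choose a Gaussian sphere of radius r = 0.344 m (r > R, all charge enclosed).
Q_enc = 4π ∫₀^R ρ₀(r'/R)^3 r'² dr' = 4πρ₀R³/6 = -1.891×10^-7 C.
By Gauss's law, ∮E·dA = E·4πr² = Q_enc/ε₀.
E = |Q_enc|/(4πε₀r²) = (1.891×10^-7)/(4π·8.85×10^-12·(0.344)²) = 1.44e4 N/C.

E ≈ 1.44×10^4 V/m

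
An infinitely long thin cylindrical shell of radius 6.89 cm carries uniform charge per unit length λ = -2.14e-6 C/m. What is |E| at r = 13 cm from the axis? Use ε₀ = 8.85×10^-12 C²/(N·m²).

Coaxial Gaussian cylinder, radius r = 13 cm, length L (r > 6.89 cm).
The full line charge is enclosed: λ_enc = -2.14e-6 C/m.
Gauss's law: E·2πrL = λ_enc L/ε₀.
E = |λ_enc|/(2πε₀r) = (2.14×10^-6)/(2π·8.85×10^-12·0.13) = 2.96×10^5 N/C.

E ≈ 2.96×10^5 N/C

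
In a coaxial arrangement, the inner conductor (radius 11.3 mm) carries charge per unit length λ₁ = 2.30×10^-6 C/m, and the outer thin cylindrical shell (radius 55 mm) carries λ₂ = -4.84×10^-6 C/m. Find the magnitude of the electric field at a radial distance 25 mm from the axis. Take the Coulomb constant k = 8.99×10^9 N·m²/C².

Coaxial Gaussian cylinder, radius r = 25 mm, length L (between the conductors, 11.3 mm < r < 55 mm).
The shell at 55 mm lies outside the Gaussian surface, so λ_enc = λ₁ = 2.30×10^-6 C/m.
By Gauss's law (flux through the curved wall only), E·2πrL = λ_enc L/ε₀.
E = 2k|λ_enc|/r = 2(8.99×10^9)(2.30e-6)/(0.025) = 1.65e6 N/C.

|E| ≈ 1.65×10^6 V/m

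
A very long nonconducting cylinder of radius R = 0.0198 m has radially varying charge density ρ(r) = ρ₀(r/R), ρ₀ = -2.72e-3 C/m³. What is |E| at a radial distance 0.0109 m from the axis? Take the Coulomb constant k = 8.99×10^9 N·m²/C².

Coaxial Gaussian cylinder, radius r = 0.0109 m, length L (r < R).
Integrating ρ over the cross-section to radius r: λ_enc = (2πρ₀/R) ∫₀^r r'^2 dr' = 2πρ₀ r^3/(3·R) = -3.726e-7 C/m.
By Gauss's law (flux through the curved wall only), E·2πrL = λ_enc L/ε₀.
E = 2k|λ_enc|/r = 2(8.99×10^9)(3.726×10^-7)/(0.0109) = 6.15×10^5 N/C.

|E| = 6.15×10^5 V/m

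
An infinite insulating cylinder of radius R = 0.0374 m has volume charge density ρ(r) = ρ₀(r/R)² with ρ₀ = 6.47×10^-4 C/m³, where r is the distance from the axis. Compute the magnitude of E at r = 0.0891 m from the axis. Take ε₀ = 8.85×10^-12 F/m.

Take a coaxial cylindrical Gaussian surface of radius r = 0.0891 m and length L (r > R, full charge per length enclosed).
λ_enc = 2π ∫₀^R ρ₀(r'/R)^2 r' dr' = 2πρ₀R²/4 = 1.422×10^-6 C/m.
Gauss's law: E·2πrL = λ_enc L/ε₀.
E = |λ_enc|/(2πε₀r) = (1.422×10^-6)/(2π·8.85×10^-12·0.0891) = 2.87e5 N/C.

E ≈ 2.87×10^5 V/m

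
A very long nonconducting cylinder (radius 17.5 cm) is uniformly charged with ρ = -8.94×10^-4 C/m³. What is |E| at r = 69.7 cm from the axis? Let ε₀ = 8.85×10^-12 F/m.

By cylindrical symmetry E is radial; use a coaxial Gaussian cylinder of radius 69.7 cm and length L (r > 17.5 cm, full cross-section enclosed).
λ_enc = ρ·πR² = (-8.94×10^-4)π(0.175)² = -8.601×10^-5 C/m.
Gauss's law: E·2πrL = λ_enc L/ε₀.
E = |λ_enc|/(2πε₀r) = (8.601×10^-5)/(2π·8.85×10^-12·0.697) = 2.22×10^6 N/C.

E = 2.22e6 N/C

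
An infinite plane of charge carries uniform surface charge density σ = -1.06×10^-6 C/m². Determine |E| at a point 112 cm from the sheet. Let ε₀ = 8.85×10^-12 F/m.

|E| = 5.99×10^4 N/C

Choose a cylindrical pillbox piercing the sheet, end faces (area A) parallel to it.
Only the two end caps contribute flux: Φ = 2EA. With Q_enc = σA, Gauss's law gives E = |σ|/(2ε₀).
E = |σ|/(2ε₀) = (1.06×10^-6)/(2·8.85×10^-12) = 5.99×10^4 N/C.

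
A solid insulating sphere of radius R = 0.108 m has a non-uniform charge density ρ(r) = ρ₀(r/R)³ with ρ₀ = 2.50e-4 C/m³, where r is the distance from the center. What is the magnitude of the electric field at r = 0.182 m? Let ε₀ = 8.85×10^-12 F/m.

Use a concentric Gaussian sphere at r = 0.182 m (r > R, all charge enclosed).
Q_enc = 4π ∫₀^R ρ₀(r'/R)^3 r'² dr' = 4πρ₀R³/6 = 6.596×10^-7 C.
By Gauss's law, ∮E·dA = E·4πr² = Q_enc/ε₀.
E = |Q_enc|/(4πε₀r²) = (6.596e-7)/(4π·8.85×10^-12·(0.182)²) = 1.79×10^5 N/C.

|E| ≈ 1.79×10^5 V/m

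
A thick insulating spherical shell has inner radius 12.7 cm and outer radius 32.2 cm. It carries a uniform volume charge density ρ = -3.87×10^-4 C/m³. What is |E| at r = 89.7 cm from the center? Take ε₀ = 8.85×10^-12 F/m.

Symmetry ⇒ E = E(r) r̂. Gaussian sphere of radius r = 89.7 cm (r > 32.2 cm, enclosing the whole shell).
Q_enc = ρ·(4π/3)(b³ − a³) = (-3.87×10^-4)·(4π/3)·((0.322)³ − (0.127)³) = -5.08×10^-5 C.
Since E is radial and uniform over the Gaussian sphere, Φ = E·4πr² = Q_enc/ε₀.
E = |Q_enc|/(4πε₀r²) = (5.08×10^-5)/(4π·8.85×10^-12·(0.897)²) = 5.68×10^5 N/C.

|E| = 5.68×10^5 N/C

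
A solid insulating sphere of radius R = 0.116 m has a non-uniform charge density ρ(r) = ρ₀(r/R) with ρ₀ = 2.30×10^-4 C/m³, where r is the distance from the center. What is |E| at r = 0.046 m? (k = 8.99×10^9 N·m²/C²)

E ≈ 1.18×10^5 N/C

Symmetry ⇒ E = E(r) r̂. Gaussian sphere of radius r = 0.046 m (r < R).
Integrate the density: Q_enc = 4π ∫₀^r ρ₀(r'/R)^1 r'² dr' = 4πρ₀ r^4/(4·R) = 2.789×10^-8 C.
Gauss's law: E·4πr² = Q_enc/ε₀.
E = k|Q_enc|/r² = (8.99×10^9)(2.789e-8)/(0.046)² = 1.18×10^5 N/C.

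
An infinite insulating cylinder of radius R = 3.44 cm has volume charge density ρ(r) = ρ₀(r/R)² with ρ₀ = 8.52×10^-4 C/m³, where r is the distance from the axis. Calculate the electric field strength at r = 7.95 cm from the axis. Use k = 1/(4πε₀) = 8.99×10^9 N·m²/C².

Take a coaxial cylindrical Gaussian surface of radius r = 7.95 cm and length L (r > R, full charge per length enclosed).
λ_enc = 2π ∫₀^R ρ₀(r'/R)^2 r' dr' = 2πρ₀R²/4 = 1.584e-6 C/m.
By Gauss's law (flux through the curved wall only), E·2πrL = λ_enc L/ε₀.
E = 2k|λ_enc|/r = 2(8.99×10^9)(1.584e-6)/(0.0795) = 3.58×10^5 N/C.

|E| ≈ 3.58e5 N/C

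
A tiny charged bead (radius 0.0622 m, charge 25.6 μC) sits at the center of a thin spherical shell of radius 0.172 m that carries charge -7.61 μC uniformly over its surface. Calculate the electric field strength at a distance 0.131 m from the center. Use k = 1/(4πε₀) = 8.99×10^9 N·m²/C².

Use a concentric Gaussian sphere at r = 0.131 m (between the bodies, 0.0622 m < r < 0.172 m).
The shell at 0.172 m lies outside the Gaussian surface, so Q_enc = 25.6 μC = 2.56e-5 C.
By Gauss's law, ∮E·dA = E·4πr² = Q_enc/ε₀.
E = k|Q_enc|/r² = (8.99×10^9)(2.56e-5)/(0.131)² = 1.34×10^7 N/C.

|E| ≈ 1.34e7 V/m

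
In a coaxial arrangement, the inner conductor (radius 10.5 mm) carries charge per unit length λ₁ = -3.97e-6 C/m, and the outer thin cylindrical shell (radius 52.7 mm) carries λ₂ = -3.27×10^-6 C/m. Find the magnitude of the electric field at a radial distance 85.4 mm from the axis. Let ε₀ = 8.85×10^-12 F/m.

1.52e6 V/m

Coaxial Gaussian cylinder, radius r = 85.4 mm, length L (r > 52.7 mm, enclosing both).
λ_enc = λ₁ + λ₂ = (-3.97×10^-6) + (-3.27×10^-6) = -7.24×10^-6 C/m.
Since E is radial and uniform over the curved surface, Φ = E·2πrL = Q_enc/ε₀ = λ_enc L/ε₀.
E = |λ_enc|/(2πε₀r) = (7.24e-6)/(2π·8.85×10^-12·0.0854) = 1.52×10^6 N/C.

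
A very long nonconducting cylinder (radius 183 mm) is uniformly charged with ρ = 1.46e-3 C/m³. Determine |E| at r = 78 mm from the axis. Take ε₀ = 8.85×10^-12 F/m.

|E| = 6.43e6 N/C

Choose a coaxial cylinder of radius r = 78 mm (arbitrary length L) as the Gaussian surface (r < R).
Enclosed charge per unit length: λ_enc = ρ·πr² = (1.46e-3)π(0.078)² = 2.791×10^-5 C/m.
Since E is radial and uniform over the curved surface, Φ = E·2πrL = Q_enc/ε₀ = λ_enc L/ε₀.
E = |λ_enc|/(2πε₀r) = (2.791×10^-5)/(2π·8.85×10^-12·0.078) = 6.43×10^6 N/C.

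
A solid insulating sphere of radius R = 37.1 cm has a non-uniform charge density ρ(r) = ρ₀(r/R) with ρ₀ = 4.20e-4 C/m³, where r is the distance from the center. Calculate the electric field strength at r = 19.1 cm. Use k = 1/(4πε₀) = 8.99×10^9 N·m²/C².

Symmetry ⇒ E = E(r) r̂. Gaussian sphere of radius r = 19.1 cm (r < R).
Integrate the density: Q_enc = 4π ∫₀^r ρ₀(r'/R)^1 r'² dr' = 4πρ₀ r^4/(4·R) = 4.733e-6 C.
Since E is radial and uniform over the Gaussian sphere, Φ = E·4πr² = Q_enc/ε₀.
E = k|Q_enc|/r² = (8.99×10^9)(4.733e-6)/(0.191)² = 1.17×10^6 N/C.

E = 1.17×10^6 N/C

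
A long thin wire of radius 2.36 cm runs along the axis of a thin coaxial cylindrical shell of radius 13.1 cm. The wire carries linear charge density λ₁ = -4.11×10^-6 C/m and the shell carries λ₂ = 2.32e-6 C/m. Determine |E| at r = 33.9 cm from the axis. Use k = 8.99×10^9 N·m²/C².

Take a coaxial cylindrical Gaussian surface of radius r = 33.9 cm and length L (r > 13.1 cm, enclosing both).
λ_enc = λ₁ + λ₂ = (-4.11×10^-6) + (2.32×10^-6) = -1.79×10^-6 C/m.
Applying ∮E·dA = Q_enc/ε₀ with the end caps contributing no flux:
E = 2k|λ_enc|/r = 2(8.99×10^9)(1.79×10^-6)/(0.339) = 9.49e4 N/C.

E ≈ 9.49×10^4 V/m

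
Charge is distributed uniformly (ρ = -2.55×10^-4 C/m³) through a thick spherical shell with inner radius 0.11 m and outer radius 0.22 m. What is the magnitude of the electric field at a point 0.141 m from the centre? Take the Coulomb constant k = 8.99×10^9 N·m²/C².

7.11×10^5 N/C

Symmetry ⇒ E = E(r) r̂. Gaussian sphere of radius r = 0.141 m (within the shell material, 0.11 m < r < 0.22 m).
Only the shell between 0.11 m and r is enclosed: Q_enc = ρ·(4π/3)(r³ − a³) = (-2.55×10^-4)·(4π/3)·((0.141)³ − (0.11)³) = -1.573×10^-6 C.
Applying ∮E·dA = Q_enc/ε₀ with Φ = E(4πr²):
E = k|Q_enc|/r² = (8.99×10^9)(1.573×10^-6)/(0.141)² = 7.11×10^5 N/C.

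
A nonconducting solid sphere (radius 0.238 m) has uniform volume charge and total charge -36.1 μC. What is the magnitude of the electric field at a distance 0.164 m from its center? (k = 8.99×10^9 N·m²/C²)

|E| ≈ 3.95e6 N/C

Use a concentric Gaussian sphere at r = 0.164 m (r < R).
Only the charge within r is enclosed: Q_enc = Q·(r/R)³ = (-36.1 μC)·(0.164 m/0.238 m)³ = -1.181×10^-5 C.
Gauss's law: E·4πr² = Q_enc/ε₀.
E = k|Q_enc|/r² = (8.99×10^9)(1.181×10^-5)/(0.164)² = 3.95e6 N/C.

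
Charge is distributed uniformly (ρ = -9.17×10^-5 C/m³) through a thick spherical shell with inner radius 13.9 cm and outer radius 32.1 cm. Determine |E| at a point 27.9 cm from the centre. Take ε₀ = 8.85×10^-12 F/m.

By spherical symmetry E is radial; choose a Gaussian sphere of radius r = 27.9 cm (within the shell material, 13.9 cm < r < 32.1 cm).
Only the shell between 13.9 cm and r is enclosed: Q_enc = ρ·(4π/3)(r³ − a³) = (-9.17×10^-5)·(4π/3)·((0.279)³ − (0.139)³) = -7.31e-6 C.
Applying ∮E·dA = Q_enc/ε₀ with Φ = E(4πr²):
E = |Q_enc|/(4πε₀r²) = (7.31×10^-6)/(4π·8.85×10^-12·(0.279)²) = 8.44×10^5 N/C.

E = 8.44×10^5 N/C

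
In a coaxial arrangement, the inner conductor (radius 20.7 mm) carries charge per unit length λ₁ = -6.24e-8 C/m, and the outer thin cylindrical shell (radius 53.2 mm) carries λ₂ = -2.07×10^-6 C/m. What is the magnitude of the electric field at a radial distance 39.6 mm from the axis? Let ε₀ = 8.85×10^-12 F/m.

E = 2.83e4 V/m

Coaxial Gaussian cylinder, radius r = 39.6 mm, length L (between the conductors, 20.7 mm < r < 53.2 mm).
Only the inner wire is enclosed; the outer shell contributes nothing inside itself. λ_enc = λ₁ = -6.24e-8 C/m.
Since E is radial and uniform over the curved surface, Φ = E·2πrL = Q_enc/ε₀ = λ_enc L/ε₀.
E = |λ_enc|/(2πε₀r) = (6.24×10^-8)/(2π·8.85×10^-12·0.0396) = 2.83×10^4 N/C.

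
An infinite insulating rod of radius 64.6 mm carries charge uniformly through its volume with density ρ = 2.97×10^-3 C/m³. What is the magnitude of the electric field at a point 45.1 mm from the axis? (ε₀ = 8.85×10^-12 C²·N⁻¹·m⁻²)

Take a coaxial cylindrical Gaussian surface of radius r = 45.1 mm and length L (r < R).
Enclosed charge per unit length: λ_enc = ρ·πr² = (2.97×10^-3)π(0.0451)² = 1.898×10^-5 C/m.
By Gauss's law (flux through the curved wall only), E·2πrL = λ_enc L/ε₀.
E = |λ_enc|/(2πε₀r) = (1.898e-5)/(2π·8.85×10^-12·0.0451) = 7.57×10^6 N/C.

E = 7.57×10^6 N/C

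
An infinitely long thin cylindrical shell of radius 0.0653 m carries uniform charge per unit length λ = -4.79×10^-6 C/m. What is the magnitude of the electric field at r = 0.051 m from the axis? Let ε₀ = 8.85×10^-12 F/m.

By cylindrical symmetry E is radial; use a coaxial Gaussian cylinder of radius 0.051 m and length L (r < 0.0653 m, inside the shell).
All the surface charge lies outside this cylinder: Q_enc = 0, hence E = 0.

E = 0 (no enclosed charge)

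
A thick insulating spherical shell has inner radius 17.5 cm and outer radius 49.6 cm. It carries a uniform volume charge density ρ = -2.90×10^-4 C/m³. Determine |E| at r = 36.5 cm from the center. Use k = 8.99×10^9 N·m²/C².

E = 3.55e6 N/C

By spherical symmetry E is radial; choose a Gaussian sphere of radius r = 36.5 cm (within the shell material, 17.5 cm < r < 49.6 cm).
Only the shell between 17.5 cm and r is enclosed: Q_enc = ρ·(4π/3)(r³ − a³) = (-2.90×10^-4)·(4π/3)·((0.365)³ − (0.175)³) = -5.256×10^-5 C.
Applying ∮E·dA = Q_enc/ε₀ with Φ = E(4πr²):
E = k|Q_enc|/r² = (8.99×10^9)(5.256×10^-5)/(0.365)² = 3.55e6 N/C.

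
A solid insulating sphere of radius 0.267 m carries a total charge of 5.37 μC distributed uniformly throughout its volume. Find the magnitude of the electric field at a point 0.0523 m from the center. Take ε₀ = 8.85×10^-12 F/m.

By spherical symmetry E is radial; choose a Gaussian sphere of radius r = 0.0523 m (r < R).
For a uniform sphere the enclosed fraction is (r/R)³, so Q_enc = (5.37 μC)(0.0523/0.267)³ = 4.036×10^-8 C.
Applying ∮E·dA = Q_enc/ε₀ with Φ = E(4πr²):
E = |Q_enc|/(4πε₀r²) = (4.036×10^-8)/(4π·8.85×10^-12·(0.0523)²) = 1.33×10^5 N/C.

1.33e5 N/C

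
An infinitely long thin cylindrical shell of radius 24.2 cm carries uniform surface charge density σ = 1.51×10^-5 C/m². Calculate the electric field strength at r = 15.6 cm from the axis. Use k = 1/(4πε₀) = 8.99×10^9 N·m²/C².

By cylindrical symmetry E is radial; use a coaxial Gaussian cylinder of radius 15.6 cm and length L (r < 24.2 cm, inside the shell).
No charge is enclosed, so Gauss's law gives E·2πrL = 0 ⇒ E = 0.

E = 0 (no enclosed charge)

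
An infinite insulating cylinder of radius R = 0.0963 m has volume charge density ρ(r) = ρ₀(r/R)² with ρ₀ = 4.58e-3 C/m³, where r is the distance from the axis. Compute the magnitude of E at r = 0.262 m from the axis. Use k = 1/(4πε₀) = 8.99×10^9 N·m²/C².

Take a coaxial cylindrical Gaussian surface of radius r = 0.262 m and length L (r > R, full charge per length enclosed).
λ_enc = 2π ∫₀^R ρ₀(r'/R)^2 r' dr' = 2πρ₀R²/4 = 6.672×10^-5 C/m.
By Gauss's law (flux through the curved wall only), E·2πrL = λ_enc L/ε₀.
E = 2k|λ_enc|/r = 2(8.99×10^9)(6.672×10^-5)/(0.262) = 4.58×10^6 N/C.

E ≈ 4.58×10^6 V/m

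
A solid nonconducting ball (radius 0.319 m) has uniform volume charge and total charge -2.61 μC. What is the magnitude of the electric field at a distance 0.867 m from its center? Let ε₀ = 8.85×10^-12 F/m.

E = 3.12e4 N/C

Take a concentric spherical Gaussian surface of radius r = 0.867 m (r > R, so the entire charge is enclosed).
Q_enc = -2.61 μC = -2.61×10^-6 C.
Gauss's law: E·4πr² = Q_enc/ε₀.
E = |Q_enc|/(4πε₀r²) = (2.61e-6)/(4π·8.85×10^-12·(0.867)²) = 3.12×10^4 N/C.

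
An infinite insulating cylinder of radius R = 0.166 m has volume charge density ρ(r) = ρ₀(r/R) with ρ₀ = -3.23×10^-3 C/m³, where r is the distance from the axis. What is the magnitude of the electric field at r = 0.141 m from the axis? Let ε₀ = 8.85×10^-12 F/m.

E ≈ 1.46e7 N/C

Coaxial Gaussian cylinder, radius r = 0.141 m, length L (r < R).
λ_enc = ∫₀^r ρ(r')·2πr' dr' = (2πρ₀/R)·r^3/3 = -1.142×10^-4 C/m.
Gauss's law: E·2πrL = λ_enc L/ε₀.
E = |λ_enc|/(2πε₀r) = (1.142e-4)/(2π·8.85×10^-12·0.141) = 1.46e7 N/C.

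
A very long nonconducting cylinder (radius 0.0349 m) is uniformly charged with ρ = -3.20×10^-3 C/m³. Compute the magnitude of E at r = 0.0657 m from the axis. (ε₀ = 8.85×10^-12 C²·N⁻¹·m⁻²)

3.35e6 V/m

Choose a coaxial cylinder of radius r = 0.0657 m (arbitrary length L) as the Gaussian surface (r > 0.0349 m, full cross-section enclosed).
λ_enc = ρ·πR² = (-3.20×10^-3)π(0.0349)² = -1.224×10^-5 C/m.
By Gauss's law (flux through the curved wall only), E·2πrL = λ_enc L/ε₀.
E = |λ_enc|/(2πε₀r) = (1.224×10^-5)/(2π·8.85×10^-12·0.0657) = 3.35e6 N/C.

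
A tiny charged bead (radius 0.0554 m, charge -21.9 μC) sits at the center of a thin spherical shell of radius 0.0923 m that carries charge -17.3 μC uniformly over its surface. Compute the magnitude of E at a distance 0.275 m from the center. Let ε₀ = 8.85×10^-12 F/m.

|E| = 4.66e6 N/C

By spherical symmetry E is radial; choose a Gaussian sphere of radius r = 0.275 m (r > 0.0923 m, enclosing both).
Q_enc = (-21.9 μC) + (-17.3 μC) = -3.92e-5 C.
By Gauss's law, ∮E·dA = E·4πr² = Q_enc/ε₀.
E = |Q_enc|/(4πε₀r²) = (3.92e-5)/(4π·8.85×10^-12·(0.275)²) = 4.66e6 N/C.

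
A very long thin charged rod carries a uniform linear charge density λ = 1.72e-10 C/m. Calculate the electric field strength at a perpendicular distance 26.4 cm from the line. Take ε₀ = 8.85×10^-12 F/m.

E = 11.7 V/m

By cylindrical symmetry E is radial; use a coaxial Gaussian cylinder of radius 26.4 cm and length L.
Q_enc = λL, so λ_enc = 1.72×10^-10 C/m.
Gauss's law: E·2πrL = λ_enc L/ε₀.
E = |λ_enc|/(2πε₀r) = (1.72×10^-10)/(2π·8.85×10^-12·0.264) = 11.7 N/C.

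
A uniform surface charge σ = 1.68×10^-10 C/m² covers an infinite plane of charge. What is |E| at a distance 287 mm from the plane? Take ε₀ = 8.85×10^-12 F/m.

By planar symmetry E is perpendicular to the sheet and uniform; use a Gaussian pillbox with flat faces of area A on each side of the sheet.
Only the two end caps contribute flux: Φ = 2EA. With Q_enc = σA, Gauss's law gives E = |σ|/(2ε₀).
E = |σ|/(2ε₀) = (1.68×10^-10)/(2·8.85×10^-12) = 9.49 N/C.

9.49 V/m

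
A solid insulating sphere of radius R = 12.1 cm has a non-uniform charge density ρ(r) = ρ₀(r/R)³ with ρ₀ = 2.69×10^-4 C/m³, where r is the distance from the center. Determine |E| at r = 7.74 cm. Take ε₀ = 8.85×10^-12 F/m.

Use a concentric Gaussian sphere at r = 7.74 cm (r < R).
Q_enc = ∫₀^r ρ(r')·4πr'² dr' = (4πρ₀/R³) ∫₀^r r'^5 dr' = 4πρ₀ r^6/(6·R³) = 6.838×10^-8 C.
Gauss's law: E·4πr² = Q_enc/ε₀.
E = |Q_enc|/(4πε₀r²) = (6.838×10^-8)/(4π·8.85×10^-12·(0.0774)²) = 1.03×10^5 N/C.

|E| = 1.03×10^5 N/C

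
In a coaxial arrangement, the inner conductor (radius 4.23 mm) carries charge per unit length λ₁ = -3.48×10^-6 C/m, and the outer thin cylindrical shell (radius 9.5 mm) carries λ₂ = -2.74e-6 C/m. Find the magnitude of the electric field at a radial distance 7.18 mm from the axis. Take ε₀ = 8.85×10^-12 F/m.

Coaxial Gaussian cylinder, radius r = 7.18 mm, length L (between the conductors, 4.23 mm < r < 9.5 mm).
The shell at 9.5 mm lies outside the Gaussian surface, so λ_enc = λ₁ = -3.48e-6 C/m.
Since E is radial and uniform over the curved surface, Φ = E·2πrL = Q_enc/ε₀ = λ_enc L/ε₀.
E = |λ_enc|/(2πε₀r) = (3.48×10^-6)/(2π·8.85×10^-12·0.00718) = 8.72×10^6 N/C.

E ≈ 8.72e6 V/m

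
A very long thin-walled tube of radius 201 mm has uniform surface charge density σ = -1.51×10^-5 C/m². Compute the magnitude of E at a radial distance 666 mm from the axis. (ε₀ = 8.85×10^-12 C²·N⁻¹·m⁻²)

E ≈ 5.15e5 N/C

By cylindrical symmetry E is radial; use a coaxial Gaussian cylinder of radius 666 mm and length L (r > 201 mm).
The whole shell is enclosed: λ_enc = σ·2πR = (-1.51×10^-5)·2π·(0.201) = -1.907e-5 C/m.
Applying ∮E·dA = Q_enc/ε₀ with the end caps contributing no flux:
E = |λ_enc|/(2πε₀r) = (1.907×10^-5)/(2π·8.85×10^-12·0.666) = 5.15×10^5 N/C.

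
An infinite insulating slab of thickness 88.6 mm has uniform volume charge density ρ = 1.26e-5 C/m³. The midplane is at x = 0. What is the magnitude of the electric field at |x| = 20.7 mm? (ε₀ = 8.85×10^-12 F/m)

|E| = 2.95e4 N/C

By symmetry E is perpendicular to the slab. A Gaussian pillbox from −20.7 mm to +20.7 mm (face area A) lies entirely within the slab.
Q_enc = ρ·(2x)·A and flux = 2EA, so 2EA = 2ρxA/ε₀ ⇒ E = |ρ|x/ε₀.
E = (1.26×10^-5)(0.0207)/(8.85×10^-12) = 2.95×10^4 N/C.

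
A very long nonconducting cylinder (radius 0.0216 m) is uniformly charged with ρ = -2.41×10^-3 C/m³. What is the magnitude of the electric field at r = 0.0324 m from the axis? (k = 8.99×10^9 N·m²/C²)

Choose a coaxial cylinder of radius r = 0.0324 m (arbitrary length L) as the Gaussian surface (r > 0.0216 m, full cross-section enclosed).
λ_enc = ρ·πR² = (-2.41×10^-3)π(0.0216)² = -3.532×10^-6 C/m.
By Gauss's law (flux through the curved wall only), E·2πrL = λ_enc L/ε₀.
E = 2k|λ_enc|/r = 2(8.99×10^9)(3.532e-6)/(0.0324) = 1.96×10^6 N/C.

E = 1.96×10^6 N/C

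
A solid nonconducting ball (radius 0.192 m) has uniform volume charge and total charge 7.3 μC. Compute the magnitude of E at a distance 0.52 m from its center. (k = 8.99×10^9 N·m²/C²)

Use a concentric Gaussian sphere at r = 0.52 m (r > R, so the entire charge is enclosed).
Q_enc = 7.3 μC = 7.30e-6 C.
Since E is radial and uniform over the Gaussian sphere, Φ = E·4πr² = Q_enc/ε₀.
E = k|Q_enc|/r² = (8.99×10^9)(7.30×10^-6)/(0.52)² = 2.43e5 N/C.

2.43×10^5 V/m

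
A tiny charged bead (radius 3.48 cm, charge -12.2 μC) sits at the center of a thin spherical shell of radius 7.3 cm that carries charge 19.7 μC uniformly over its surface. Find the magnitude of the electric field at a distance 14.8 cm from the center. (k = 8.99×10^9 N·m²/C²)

E = 3.08e6 V/m

Use a concentric Gaussian sphere at r = 14.8 cm (r > 7.3 cm, enclosing both).
Q_enc = (-12.2 μC) + (19.7 μC) = 7.50e-6 C.
By Gauss's law, ∮E·dA = E·4πr² = Q_enc/ε₀.
E = k|Q_enc|/r² = (8.99×10^9)(7.50×10^-6)/(0.148)² = 3.08×10^6 N/C.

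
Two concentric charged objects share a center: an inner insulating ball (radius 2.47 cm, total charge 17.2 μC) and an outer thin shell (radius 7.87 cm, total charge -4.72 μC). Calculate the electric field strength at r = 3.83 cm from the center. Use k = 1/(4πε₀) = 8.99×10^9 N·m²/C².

E ≈ 1.05e8 N/C

By spherical symmetry E is radial; choose a Gaussian sphere of radius r = 3.83 cm (between the bodies, 2.47 cm < r < 7.87 cm).
Only the inner charge is enclosed; the outer shell contributes nothing inside itself. Q_enc = 17.2 μC = 1.72×10^-5 C.
Gauss's law: E·4πr² = Q_enc/ε₀.
E = k|Q_enc|/r² = (8.99×10^9)(1.72×10^-5)/(0.0383)² = 1.05e8 N/C.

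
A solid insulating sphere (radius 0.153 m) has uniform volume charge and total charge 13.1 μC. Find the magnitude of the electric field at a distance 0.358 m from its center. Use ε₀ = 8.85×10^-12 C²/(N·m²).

|E| = 9.19e5 N/C

By spherical symmetry E is radial; choose a Gaussian sphere of radius r = 0.358 m (r > R, so the entire charge is enclosed).
Q_enc = 13.1 μC = 1.31×10^-5 C.
Gauss's law: E·4πr² = Q_enc/ε₀.
E = |Q_enc|/(4πε₀r²) = (1.31e-5)/(4π·8.85×10^-12·(0.358)²) = 9.19×10^5 N/C.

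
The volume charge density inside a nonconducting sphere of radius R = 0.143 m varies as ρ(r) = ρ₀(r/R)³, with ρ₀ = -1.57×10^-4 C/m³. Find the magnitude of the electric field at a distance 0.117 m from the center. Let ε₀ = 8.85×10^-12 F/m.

|E| ≈ 1.89e5 V/m

Use a concentric Gaussian sphere at r = 0.117 m (r < R).
Integrate the density: Q_enc = 4π ∫₀^r ρ₀(r'/R)^3 r'² dr' = 4πρ₀ r^6/(6·R³) = -2.884×10^-7 C.
By Gauss's law, ∮E·dA = E·4πr² = Q_enc/ε₀.
E = |Q_enc|/(4πε₀r²) = (2.884×10^-7)/(4π·8.85×10^-12·(0.117)²) = 1.89×10^5 N/C.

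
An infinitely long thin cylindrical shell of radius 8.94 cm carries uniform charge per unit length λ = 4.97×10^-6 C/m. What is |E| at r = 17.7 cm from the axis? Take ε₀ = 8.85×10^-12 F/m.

By cylindrical symmetry E is radial; use a coaxial Gaussian cylinder of radius 17.7 cm and length L (r > 8.94 cm).
The full line charge is enclosed: λ_enc = 4.97×10^-6 C/m.
Since E is radial and uniform over the curved surface, Φ = E·2πrL = Q_enc/ε₀ = λ_enc L/ε₀.
E = |λ_enc|/(2πε₀r) = (4.97e-6)/(2π·8.85×10^-12·0.177) = 5.05×10^5 N/C.

E ≈ 5.05e5 V/m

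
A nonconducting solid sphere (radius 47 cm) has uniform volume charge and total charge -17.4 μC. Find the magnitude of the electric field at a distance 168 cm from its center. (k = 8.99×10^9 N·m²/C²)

Take a concentric spherical Gaussian surface of radius r = 168 cm (r > R, so the entire charge is enclosed).
Q_enc = -17.4 μC = -1.74×10^-5 C.
Since E is radial and uniform over the Gaussian sphere, Φ = E·4πr² = Q_enc/ε₀.
E = k|Q_enc|/r² = (8.99×10^9)(1.74×10^-5)/(1.68)² = 5.54e4 N/C.

5.54e4 V/m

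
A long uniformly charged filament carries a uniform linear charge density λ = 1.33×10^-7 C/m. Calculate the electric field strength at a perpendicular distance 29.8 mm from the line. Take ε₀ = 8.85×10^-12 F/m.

|E| ≈ 8.03e4 N/C

Take a coaxial cylindrical Gaussian surface of radius r = 29.8 mm and length L.
Q_enc = λL, so λ_enc = 1.33×10^-7 C/m.
Gauss's law: E·2πrL = λ_enc L/ε₀.
E = |λ_enc|/(2πε₀r) = (1.33e-7)/(2π·8.85×10^-12·0.0298) = 8.03e4 N/C.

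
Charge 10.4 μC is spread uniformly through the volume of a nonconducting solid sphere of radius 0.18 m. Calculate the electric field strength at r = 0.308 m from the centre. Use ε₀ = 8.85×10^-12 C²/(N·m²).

Symmetry ⇒ E = E(r) r̂. Gaussian sphere of radius r = 0.308 m (r > R, so the entire charge is enclosed).
Q_enc = 10.4 μC = 1.04×10^-5 C.
By Gauss's law, ∮E·dA = E·4πr² = Q_enc/ε₀.
E = |Q_enc|/(4πε₀r²) = (1.04×10^-5)/(4π·8.85×10^-12·(0.308)²) = 9.86e5 N/C.

|E| ≈ 9.86×10^5 N/C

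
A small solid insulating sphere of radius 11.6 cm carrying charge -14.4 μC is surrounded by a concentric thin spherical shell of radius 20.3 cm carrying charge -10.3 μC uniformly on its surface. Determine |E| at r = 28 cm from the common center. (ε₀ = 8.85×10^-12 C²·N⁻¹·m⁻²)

|E| ≈ 2.83e6 V/m

Take a concentric spherical Gaussian surface of radius r = 28 cm (r > 20.3 cm, enclosing both).
Q_enc = (-14.4 μC) + (-10.3 μC) = -2.47×10^-5 C.
Since E is radial and uniform over the Gaussian sphere, Φ = E·4πr² = Q_enc/ε₀.
E = |Q_enc|/(4πε₀r²) = (2.47e-5)/(4π·8.85×10^-12·(0.28)²) = 2.83×10^6 N/C.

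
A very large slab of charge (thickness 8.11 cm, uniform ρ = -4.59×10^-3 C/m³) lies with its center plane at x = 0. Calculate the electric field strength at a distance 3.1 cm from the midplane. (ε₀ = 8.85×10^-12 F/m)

E = 1.61e7 V/m

By symmetry E is perpendicular to the slab. A Gaussian pillbox from −3.1 cm to +3.1 cm (face area A) lies entirely within the slab.
Q_enc = ρ·(2x)·A and flux = 2EA, so 2EA = 2ρxA/ε₀ ⇒ E = |ρ|x/ε₀.
E = (4.59×10^-3)(0.031)/(8.85×10^-12) = 1.61×10^7 N/C.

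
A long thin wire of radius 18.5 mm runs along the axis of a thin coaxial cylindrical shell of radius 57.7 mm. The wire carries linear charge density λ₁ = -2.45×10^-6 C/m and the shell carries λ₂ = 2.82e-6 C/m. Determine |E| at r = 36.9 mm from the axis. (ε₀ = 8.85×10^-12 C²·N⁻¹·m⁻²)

By cylindrical symmetry E is radial; use a coaxial Gaussian cylinder of radius 36.9 mm and length L (between the conductors, 18.5 mm < r < 57.7 mm).
The shell at 57.7 mm lies outside the Gaussian surface, so λ_enc = λ₁ = -2.45×10^-6 C/m.
Gauss's law: E·2πrL = λ_enc L/ε₀.
E = |λ_enc|/(2πε₀r) = (2.45e-6)/(2π·8.85×10^-12·0.0369) = 1.19×10^6 N/C.

|E| ≈ 1.19e6 V/m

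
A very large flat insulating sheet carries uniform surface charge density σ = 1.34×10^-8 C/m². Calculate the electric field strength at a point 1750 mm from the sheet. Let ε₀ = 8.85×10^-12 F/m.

Choose a cylindrical pillbox piercing the sheet, end faces (area A) parallel to it.
Flux Φ = 2EA and Q_enc = σA, so 2EA = σA/ε₀ ⇒ E = |σ|/(2ε₀), independent of distance.
E = |σ|/(2ε₀) = (1.34×10^-8)/(2·8.85×10^-12) = 757 N/C.

E = 757 N/C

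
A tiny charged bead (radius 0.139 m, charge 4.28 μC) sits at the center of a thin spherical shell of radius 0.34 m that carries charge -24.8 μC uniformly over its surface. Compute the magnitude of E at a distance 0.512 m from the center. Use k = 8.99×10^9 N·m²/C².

|E| ≈ 7.04e5 V/m

Take a concentric spherical Gaussian surface of radius r = 0.512 m (r > 0.34 m, enclosing both).
Q_enc = (4.28 μC) + (-24.8 μC) = -2.052×10^-5 C.
Applying ∮E·dA = Q_enc/ε₀ with Φ = E(4πr²):
E = k|Q_enc|/r² = (8.99×10^9)(2.052×10^-5)/(0.512)² = 7.04×10^5 N/C.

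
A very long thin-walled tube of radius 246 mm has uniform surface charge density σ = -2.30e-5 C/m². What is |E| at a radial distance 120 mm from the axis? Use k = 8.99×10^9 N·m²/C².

Choose a coaxial cylinder of radius r = 120 mm (arbitrary length L) as the Gaussian surface (r < 246 mm, inside the shell).
No charge is enclosed, so Gauss's law gives E·2πrL = 0 ⇒ E = 0.

E = 0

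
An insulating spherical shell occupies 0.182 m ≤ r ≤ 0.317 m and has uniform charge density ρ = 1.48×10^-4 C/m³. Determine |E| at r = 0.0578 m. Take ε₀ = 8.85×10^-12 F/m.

By spherical symmetry E is radial; choose a Gaussian sphere of radius r = 0.0578 m (r < 0.182 m, inside the empty cavity).
Q_enc = 0 (all charge lies at larger r); Gauss's law gives E = 0.

|E| = 0 N/C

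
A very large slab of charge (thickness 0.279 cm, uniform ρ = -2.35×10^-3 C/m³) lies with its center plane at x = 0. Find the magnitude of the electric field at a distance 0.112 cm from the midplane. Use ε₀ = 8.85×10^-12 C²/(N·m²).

E = 2.97×10^5 N/C

By symmetry E is perpendicular to the slab. A Gaussian pillbox from −0.112 cm to +0.112 cm (face area A) lies entirely within the slab.
Q_enc = ρ·(2x)·A and flux = 2EA, so 2EA = 2ρxA/ε₀ ⇒ E = |ρ|x/ε₀.
E = (2.35×10^-3)(0.00112)/(8.85×10^-12) = 2.97e5 N/C.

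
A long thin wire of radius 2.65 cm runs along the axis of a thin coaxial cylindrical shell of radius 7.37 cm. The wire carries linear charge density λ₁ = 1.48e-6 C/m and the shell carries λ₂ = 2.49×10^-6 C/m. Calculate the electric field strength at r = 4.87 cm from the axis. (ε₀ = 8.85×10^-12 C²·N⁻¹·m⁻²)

E = 5.47×10^5 V/m

Take a coaxial cylindrical Gaussian surface of radius r = 4.87 cm and length L (between the conductors, 2.65 cm < r < 7.37 cm).
The shell at 7.37 cm lies outside the Gaussian surface, so λ_enc = λ₁ = 1.48×10^-6 C/m.
Gauss's law: E·2πrL = λ_enc L/ε₀.
E = |λ_enc|/(2πε₀r) = (1.48×10^-6)/(2π·8.85×10^-12·0.0487) = 5.47e5 N/C.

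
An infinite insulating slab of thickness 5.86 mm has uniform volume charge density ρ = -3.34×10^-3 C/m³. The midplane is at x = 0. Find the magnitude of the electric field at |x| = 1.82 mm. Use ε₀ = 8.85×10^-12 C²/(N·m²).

By symmetry E is perpendicular to the slab. A Gaussian pillbox from −1.82 mm to +1.82 mm (face area A) lies entirely within the slab.
Q_enc = ρ·(2x)·A and flux = 2EA, so 2EA = 2ρxA/ε₀ ⇒ E = |ρ|x/ε₀.
E = (3.34×10^-3)(0.00182)/(8.85×10^-12) = 6.87×10^5 N/C.

E = 6.87×10^5 V/m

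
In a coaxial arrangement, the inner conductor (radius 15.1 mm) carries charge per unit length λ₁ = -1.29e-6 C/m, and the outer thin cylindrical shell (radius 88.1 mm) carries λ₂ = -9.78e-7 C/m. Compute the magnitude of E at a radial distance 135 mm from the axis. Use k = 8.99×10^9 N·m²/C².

By cylindrical symmetry E is radial; use a coaxial Gaussian cylinder of radius 135 mm and length L (r > 88.1 mm, enclosing both).
λ_enc = λ₁ + λ₂ = (-1.29×10^-6) + (-9.78×10^-7) = -2.268×10^-6 C/m.
Gauss's law: E·2πrL = λ_enc L/ε₀.
E = 2k|λ_enc|/r = 2(8.99×10^9)(2.268×10^-6)/(0.135) = 3.02e5 N/C.

|E| = 3.02e5 N/C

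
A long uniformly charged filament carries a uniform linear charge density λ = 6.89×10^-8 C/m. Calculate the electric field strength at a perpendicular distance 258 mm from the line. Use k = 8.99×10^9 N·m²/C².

Coaxial Gaussian cylinder, radius r = 258 mm, length L.
Q_enc = λL, so λ_enc = 6.89e-8 C/m.
Gauss's law: E·2πrL = λ_enc L/ε₀.
E = 2k|λ_enc|/r = 2(8.99×10^9)(6.89e-8)/(0.258) = 4.80×10^3 N/C.

4.80×10^3 N/C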